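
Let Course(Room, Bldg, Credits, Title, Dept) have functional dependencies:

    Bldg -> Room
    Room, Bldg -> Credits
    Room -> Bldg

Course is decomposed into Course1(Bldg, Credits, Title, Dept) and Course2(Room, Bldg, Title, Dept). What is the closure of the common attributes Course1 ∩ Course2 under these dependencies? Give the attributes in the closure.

Room, Bldg, Credits, Title, Dept

Course1 ∩ Course2 = {Bldg, Title, Dept}.
Bldg → Room applies, adding Room
Room, Bldg → Credits applies, adding Credits
Closure: {Room, Bldg, Credits, Title, Dept}.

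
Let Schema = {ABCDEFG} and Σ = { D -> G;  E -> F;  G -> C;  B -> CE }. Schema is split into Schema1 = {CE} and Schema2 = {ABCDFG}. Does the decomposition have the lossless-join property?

No

Common attributes: Schema1 ∩ Schema2 = {C}.
No dependency enlarges {C}, so (C)⁺ = {C}.
The closure contains neither all of Schema1 = {CE} nor all of Schema2 = {ABCDFG}, so the common attributes are not a superkey of either fragment. The join is lossy.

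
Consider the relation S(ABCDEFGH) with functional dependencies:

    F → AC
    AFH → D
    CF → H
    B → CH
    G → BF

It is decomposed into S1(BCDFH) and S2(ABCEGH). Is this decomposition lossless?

Common attributes: S1 ∩ S2 = {BCH}.
No dependency enlarges {BCH}, so (BCH)⁺ = {BCH}.
The closure contains neither all of S1 = {BCDFH} nor all of S2 = {ABCEGH}, so the common attributes are not a superkey of either fragment. The join is lossy.

No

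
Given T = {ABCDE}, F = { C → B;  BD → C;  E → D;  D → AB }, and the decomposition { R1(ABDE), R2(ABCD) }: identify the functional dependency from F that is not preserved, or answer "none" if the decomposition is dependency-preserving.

none

C → B lies within R2.
BD → C lies within R2.
E → D lies within R1.
D → AB lies within R1.
Every dependency is enforceable on the fragments, so the decomposition is dependency-preserving.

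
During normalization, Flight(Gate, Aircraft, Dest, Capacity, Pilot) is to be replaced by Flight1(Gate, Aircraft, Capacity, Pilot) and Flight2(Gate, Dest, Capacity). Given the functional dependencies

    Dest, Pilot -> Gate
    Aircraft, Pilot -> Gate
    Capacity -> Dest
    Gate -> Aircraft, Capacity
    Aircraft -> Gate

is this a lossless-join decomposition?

Common attributes: Flight1 ∩ Flight2 = {Gate, Capacity}.
Closure of {Gate, Capacity}: Capacity → Dest applies, adding Dest; Gate → Aircraft, Capacity applies, adding Aircraft. So (Gate, Capacity)⁺ = {Gate, Aircraft, Dest, Capacity}.
This closure contains every attribute of Flight2, so Flight1 ∩ Flight2 → Flight2. The join is lossless.

Yes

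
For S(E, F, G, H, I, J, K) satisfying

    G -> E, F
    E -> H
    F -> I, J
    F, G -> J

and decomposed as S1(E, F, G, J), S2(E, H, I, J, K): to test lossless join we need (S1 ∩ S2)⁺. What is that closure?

E, H, J

S1 ∩ S2 = {E, J}.
E → H applies, adding H
Closure: {E, H, J}.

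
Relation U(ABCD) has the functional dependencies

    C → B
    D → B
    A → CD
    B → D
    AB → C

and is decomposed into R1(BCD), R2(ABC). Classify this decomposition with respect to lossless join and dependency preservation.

lossless and dependency-preserving

Lossless test: (BC)⁺ = {BCD}, which contains all of one fragment — lossless.
Dependency preservation: A → CD is not contained in any single fragment, but the restricted closure of its left-hand side across the fragments still reaches the right-hand side; the remaining FDs each lie inside some fragment. All dependencies are preserved.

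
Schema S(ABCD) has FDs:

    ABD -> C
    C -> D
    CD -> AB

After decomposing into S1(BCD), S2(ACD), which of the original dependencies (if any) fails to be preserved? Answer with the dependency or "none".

ABD -> C

Check ABD → C: no single fragment contains all of {ABCD}, and the restricted closure of {ABD} across the fragments never reaches {C}.
C → D is preserved.
CD → AB is preserved.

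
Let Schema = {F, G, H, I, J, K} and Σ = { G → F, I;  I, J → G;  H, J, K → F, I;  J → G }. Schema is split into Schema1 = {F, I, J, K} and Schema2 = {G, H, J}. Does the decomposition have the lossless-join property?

No

Common attributes: Schema1 ∩ Schema2 = {J}.
Closure of {J}: J → G applies, adding G; G → F, I applies, adding F, I. So (J)⁺ = {F, G, I, J}.
The closure contains neither all of Schema1 = {F, I, J, K} nor all of Schema2 = {G, H, J}, so the common attributes are not a superkey of either fragment. The join is lossy.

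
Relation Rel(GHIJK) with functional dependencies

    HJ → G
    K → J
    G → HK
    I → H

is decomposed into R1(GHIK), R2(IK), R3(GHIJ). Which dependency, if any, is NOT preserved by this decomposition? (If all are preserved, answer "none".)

K → J

Check K → J: no single fragment contains all of {JK}, and the restricted closure of {K} across the fragments never reaches {J}.
HJ → G is preserved.
G → HK is preserved.
I → H is preserved.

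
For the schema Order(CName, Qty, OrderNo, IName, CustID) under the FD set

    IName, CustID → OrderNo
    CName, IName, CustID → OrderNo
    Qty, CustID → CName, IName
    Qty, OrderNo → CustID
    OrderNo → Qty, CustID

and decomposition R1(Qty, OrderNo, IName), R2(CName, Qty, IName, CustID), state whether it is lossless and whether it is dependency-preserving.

lossy and not dependency-preserving

Lossless test: (Qty, IName)⁺ = {Qty, IName}, which is a superkey of neither fragment — lossy.
Dependency preservation: the restricted closure of {IName, CustID} across the fragments never reaches {OrderNo}, so IName, CustID → OrderNo cannot be enforced without a join — not preserved.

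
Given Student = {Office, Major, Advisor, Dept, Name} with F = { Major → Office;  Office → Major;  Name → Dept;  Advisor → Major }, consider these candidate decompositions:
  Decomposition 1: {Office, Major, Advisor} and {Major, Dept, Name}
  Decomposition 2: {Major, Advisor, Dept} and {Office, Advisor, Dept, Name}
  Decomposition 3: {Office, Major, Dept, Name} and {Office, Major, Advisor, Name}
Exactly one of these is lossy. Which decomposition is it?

Decomposition 1: common = {Major}, closure = {Office, Major} → lossy.
Decomposition 2: common = {Advisor, Dept}, closure = {Office, Major, Advisor, Dept} → lossless.
Decomposition 3: common = {Office, Major, Name}, closure = {Office, Major, Dept, Name} → lossless.

Decomposition 1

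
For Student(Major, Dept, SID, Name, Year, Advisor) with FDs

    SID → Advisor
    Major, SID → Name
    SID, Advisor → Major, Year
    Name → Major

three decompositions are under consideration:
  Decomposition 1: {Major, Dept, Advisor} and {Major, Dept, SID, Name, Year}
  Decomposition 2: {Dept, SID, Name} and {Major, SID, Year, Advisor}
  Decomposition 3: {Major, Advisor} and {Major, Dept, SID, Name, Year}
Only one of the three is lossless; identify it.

Decomposition 1: common = {Major, Dept}, closure = {Major, Dept} → lossy.
Decomposition 2: common = {SID}, closure = {Major, SID, Name, Year, Advisor} → lossless.
Decomposition 3: common = {Major}, closure = {Major} → lossy.

Decomposition 2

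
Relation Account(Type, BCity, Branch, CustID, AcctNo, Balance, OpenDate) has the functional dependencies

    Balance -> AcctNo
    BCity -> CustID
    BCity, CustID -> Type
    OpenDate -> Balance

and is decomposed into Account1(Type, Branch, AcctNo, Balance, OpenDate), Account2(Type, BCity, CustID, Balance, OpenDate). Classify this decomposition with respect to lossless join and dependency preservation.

lossy but dependency-preserving

Lossless test: (Type, Balance, OpenDate)⁺ = {Type, AcctNo, Balance, OpenDate}, which is a superkey of neither fragment — lossy.
Dependency preservation: every FD's attributes lie within a single fragment, so each can be enforced locally — preserved.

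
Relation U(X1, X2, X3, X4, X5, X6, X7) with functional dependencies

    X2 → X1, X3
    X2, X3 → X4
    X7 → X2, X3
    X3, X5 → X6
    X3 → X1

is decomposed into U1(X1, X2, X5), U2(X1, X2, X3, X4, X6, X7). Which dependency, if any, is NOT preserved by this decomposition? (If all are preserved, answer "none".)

X3, X5 → X6

Check X3, X5 → X6: no single fragment contains all of {X3, X5, X6}, and the restricted closure of {X3, X5} across the fragments never reaches {X6}.
X2 → X1, X3 is preserved.
X2, X3 → X4 is preserved.
X7 → X2, X3 is preserved.
X3 → X1 is preserved.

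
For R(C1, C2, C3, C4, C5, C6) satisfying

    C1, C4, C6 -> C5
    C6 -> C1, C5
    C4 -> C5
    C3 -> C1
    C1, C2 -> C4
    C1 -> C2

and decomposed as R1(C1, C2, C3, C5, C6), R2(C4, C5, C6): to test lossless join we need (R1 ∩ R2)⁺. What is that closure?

R1 ∩ R2 = {C5, C6}.
C6 → C1, C5 applies, adding C1
C1 → C2 applies, adding C2
C1, C2 → C4 applies, adding C4
Closure: {C1, C2, C4, C5, C6}.

C1, C2, C4, C5, C6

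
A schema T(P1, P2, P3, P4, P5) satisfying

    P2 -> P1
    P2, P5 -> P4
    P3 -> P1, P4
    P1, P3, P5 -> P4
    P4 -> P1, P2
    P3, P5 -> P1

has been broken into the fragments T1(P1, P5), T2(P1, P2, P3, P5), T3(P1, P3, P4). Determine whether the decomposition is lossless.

Yes

Chase test. Columns are P1, P2, P3, P4, P5; row i has aⱼ where attribute j ∈ Ti, else bᵢⱼ.
Initial tableau (one row per fragment):
  row 1: a1 b12 b13 b14 a5
  row 2: a1 a2 a3 b24 a5
  row 3: a1 b32 a3 a4 b35
Rows 2 and 3 agree on P3; apply P3→P1, P4 and equate their P1, P4 entries.
Rows 2 and 3 agree on P4; apply P4→P1, P2 and equate their P1, P2 entries.
Row 2 is now all distinguished symbols — the join is lossless.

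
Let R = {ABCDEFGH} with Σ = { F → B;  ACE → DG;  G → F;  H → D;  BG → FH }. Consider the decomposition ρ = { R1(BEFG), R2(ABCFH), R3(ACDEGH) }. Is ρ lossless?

Yes

Chase test. Columns are ABCDEFGH; row i has aⱼ where attribute j ∈ Ri, else bᵢⱼ.
Initial tableau (one row per fragment):
  row 1: b11 a2 b13 b14 a5 a6 a7 b18
  row 2: a1 a2 a3 b24 b25 a6 b27 a8
  row 3: a1 b32 a3 a4 a5 b36 a7 a8
Rows 1 and 3 agree on G; apply G→F and equate their F entries.
Rows 2 and 3 agree on H; apply H→D and equate their D entries.
Rows 1 and 3 agree on F; apply F→B and equate their B entries.
Rows 1 and 3 agree on BG; apply BG→FH and equate their FH entries.
Rows 1 and 2 agree on H; apply H→D and equate their D entries.
Row 3 is now all distinguished symbols — the join is lossless.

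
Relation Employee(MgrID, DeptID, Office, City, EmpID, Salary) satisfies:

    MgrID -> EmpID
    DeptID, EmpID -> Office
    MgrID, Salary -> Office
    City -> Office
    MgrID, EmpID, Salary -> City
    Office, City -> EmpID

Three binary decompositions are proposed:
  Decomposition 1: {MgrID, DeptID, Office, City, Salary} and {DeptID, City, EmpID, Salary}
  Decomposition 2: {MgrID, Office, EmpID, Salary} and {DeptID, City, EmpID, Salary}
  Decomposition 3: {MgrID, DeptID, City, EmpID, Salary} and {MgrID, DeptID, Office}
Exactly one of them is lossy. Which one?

Decomposition 2

Decomposition 1: common = {DeptID, City, Salary}, closure = {DeptID, Office, City, EmpID, Salary} → lossless.
Decomposition 2: common = {EmpID, Salary}, closure = {EmpID, Salary} → lossy.
Decomposition 3: common = {MgrID, DeptID}, closure = {MgrID, DeptID, Office, EmpID} → lossless.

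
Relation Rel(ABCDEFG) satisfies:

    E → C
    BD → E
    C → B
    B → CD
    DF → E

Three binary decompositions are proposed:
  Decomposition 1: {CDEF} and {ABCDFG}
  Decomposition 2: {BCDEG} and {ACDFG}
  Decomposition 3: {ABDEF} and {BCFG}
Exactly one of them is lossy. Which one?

Decomposition 3

Decomposition 1: common = {CDF}, closure = {BCDEF} → lossless.
Decomposition 2: common = {CDG}, closure = {BCDEG} → lossless.
Decomposition 3: common = {BF}, closure = {BCDEF} → lossy.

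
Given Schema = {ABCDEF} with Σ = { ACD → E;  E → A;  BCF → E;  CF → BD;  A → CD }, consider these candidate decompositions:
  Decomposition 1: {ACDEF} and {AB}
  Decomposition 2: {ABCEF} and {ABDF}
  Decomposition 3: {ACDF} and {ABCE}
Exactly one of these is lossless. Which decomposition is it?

Decomposition 1: common = {A}, closure = {ACDE} → lossy.
Decomposition 2: common = {ABF}, closure = {ABCDEF} → lossless.
Decomposition 3: common = {AC}, closure = {ACDE} → lossy.

Decomposition 2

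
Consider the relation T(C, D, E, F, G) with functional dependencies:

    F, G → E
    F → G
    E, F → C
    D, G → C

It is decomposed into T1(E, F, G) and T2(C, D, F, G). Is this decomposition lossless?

Yes

Common attributes: T1 ∩ T2 = {F, G}.
Closure of {F, G}: F, G → E applies, adding E; E, F → C applies, adding C. So (F, G)⁺ = {C, E, F, G}.
This closure contains every attribute of T1, so T1 ∩ T2 → T1. The join is lossless.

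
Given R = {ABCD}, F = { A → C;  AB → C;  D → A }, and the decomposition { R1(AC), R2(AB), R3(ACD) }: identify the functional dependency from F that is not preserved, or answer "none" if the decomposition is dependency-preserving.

none

A → C lies within R1.
AB → C: restricted closure across fragments reaches C.
D → A lies within R3.
Every dependency is enforceable on the fragments, so the decomposition is dependency-preserving.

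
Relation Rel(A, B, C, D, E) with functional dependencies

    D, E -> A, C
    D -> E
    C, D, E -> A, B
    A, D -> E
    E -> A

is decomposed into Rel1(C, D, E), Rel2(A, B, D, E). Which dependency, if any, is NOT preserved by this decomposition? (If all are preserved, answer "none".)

D, E → A, C: restricted closure across fragments reaches A, C.
D → E lies within Rel1.
C, D, E → A, B: restricted closure across fragments reaches A, B.
A, D → E lies within Rel2.
E → A lies within Rel2.
Every dependency is enforceable on the fragments, so the decomposition is dependency-preserving.

none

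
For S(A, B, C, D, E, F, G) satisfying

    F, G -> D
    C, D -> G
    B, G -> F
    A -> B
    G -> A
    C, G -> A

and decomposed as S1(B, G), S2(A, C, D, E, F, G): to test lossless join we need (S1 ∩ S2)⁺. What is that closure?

A, B, D, F, G

S1 ∩ S2 = {G}.
G → A applies, adding A
A → B applies, adding B
B, G → F applies, adding F
F, G → D applies, adding D
Closure: {A, B, D, F, G}.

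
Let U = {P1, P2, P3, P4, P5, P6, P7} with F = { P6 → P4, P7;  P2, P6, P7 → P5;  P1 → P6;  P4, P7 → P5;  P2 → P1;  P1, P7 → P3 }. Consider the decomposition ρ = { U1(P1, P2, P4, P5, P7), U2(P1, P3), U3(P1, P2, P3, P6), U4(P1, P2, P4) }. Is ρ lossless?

Yes

Chase test. Columns are P1, P2, P3, P4, P5, P6, P7; row i has aⱼ where attribute j ∈ Ui, else bᵢⱼ.
Initial tableau (one row per fragment):
  row 1: a1 a2 b13 a4 a5 b16 a7
  row 2: a1 b22 a3 b24 b25 b26 b27
  row 3: a1 a2 a3 b34 b35 a6 b37
  row 4: a1 a2 b43 a4 b45 b46 b47
Rows 1 and 2 agree on P1; apply P1→P6 and equate their P6 entries.
Rows 1 and 3 agree on P1; apply P1→P6 and equate their P6 entries.
Rows 1 and 4 agree on P1; apply P1→P6 and equate their P6 entries.
Rows 1 and 2 agree on P6; apply P6→P4, P7 and equate their P4, P7 entries.
Rows 1 and 3 agree on P6; apply P6→P4, P7 and equate their P4, P7 entries.
Rows 1 and 4 agree on P6; apply P6→P4, P7 and equate their P4, P7 entries.
Rows 1 and 3 agree on P2, P6, P7; apply P2, P6, P7→P5 and equate their P5 entries.
Rows 1 and 4 agree on P2, P6, P7; apply P2, P6, P7→P5 and equate their P5 entries.
Rows 1 and 2 agree on P4, P7; apply P4, P7→P5 and equate their P5 entries.
Rows 1 and 2 agree on P1, P7; apply P1, P7→P3 and equate their P3 entries.
Rows 1 and 4 agree on P1, P7; apply P1, P7→P3 and equate their P3 entries.
Row 1 is now all distinguished symbols — the join is lossless.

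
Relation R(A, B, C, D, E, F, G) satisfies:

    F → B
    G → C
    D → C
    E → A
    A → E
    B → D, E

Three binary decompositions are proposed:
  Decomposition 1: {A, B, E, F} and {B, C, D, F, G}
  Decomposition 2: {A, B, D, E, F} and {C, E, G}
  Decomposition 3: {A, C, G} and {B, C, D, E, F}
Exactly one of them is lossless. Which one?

Decomposition 1: common = {B, F}, closure = {A, B, C, D, E, F} → lossless.
Decomposition 2: common = {E}, closure = {A, E} → lossy.
Decomposition 3: common = {C}, closure = {C} → lossy.

Decomposition 1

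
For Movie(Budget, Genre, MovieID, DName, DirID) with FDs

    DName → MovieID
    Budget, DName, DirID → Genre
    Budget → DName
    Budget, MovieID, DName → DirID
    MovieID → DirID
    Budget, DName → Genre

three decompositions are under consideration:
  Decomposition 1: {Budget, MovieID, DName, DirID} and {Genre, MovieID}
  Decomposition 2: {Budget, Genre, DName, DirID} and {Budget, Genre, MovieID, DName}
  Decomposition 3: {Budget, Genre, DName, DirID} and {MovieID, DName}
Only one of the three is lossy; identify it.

Decomposition 1: common = {MovieID}, closure = {MovieID, DirID} → lossy.
Decomposition 2: common = {Budget, Genre, DName}, closure = {Budget, Genre, MovieID, DName, DirID} → lossless.
Decomposition 3: common = {DName}, closure = {MovieID, DName, DirID} → lossless.

Decomposition 1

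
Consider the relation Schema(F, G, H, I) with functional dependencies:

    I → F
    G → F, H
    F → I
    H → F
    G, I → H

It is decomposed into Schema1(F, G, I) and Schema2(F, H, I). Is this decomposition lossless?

Common attributes: Schema1 ∩ Schema2 = {F, I}.
No dependency enlarges {F, I}, so (F, I)⁺ = {F, I}.
The closure contains neither all of Schema1 = {F, G, I} nor all of Schema2 = {F, H, I}, so the common attributes are not a superkey of either fragment. The join is lossy.

No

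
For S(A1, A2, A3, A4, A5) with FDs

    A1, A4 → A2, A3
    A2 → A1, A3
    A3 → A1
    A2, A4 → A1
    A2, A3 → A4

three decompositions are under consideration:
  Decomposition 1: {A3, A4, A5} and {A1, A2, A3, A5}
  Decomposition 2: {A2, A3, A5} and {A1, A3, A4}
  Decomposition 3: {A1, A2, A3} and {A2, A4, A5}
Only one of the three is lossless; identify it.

Decomposition 1: common = {A3, A5}, closure = {A1, A3, A5} → lossy.
Decomposition 2: common = {A3}, closure = {A1, A3} → lossy.
Decomposition 3: common = {A2}, closure = {A1, A2, A3, A4} → lossless.

Decomposition 3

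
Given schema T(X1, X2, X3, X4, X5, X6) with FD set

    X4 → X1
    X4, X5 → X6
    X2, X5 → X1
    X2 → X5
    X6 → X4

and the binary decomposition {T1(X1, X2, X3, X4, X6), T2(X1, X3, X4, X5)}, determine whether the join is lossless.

Common attributes: T1 ∩ T2 = {X1, X3, X4}.
No dependency enlarges {X1, X3, X4}, so (X1, X3, X4)⁺ = {X1, X3, X4}.
The closure contains neither all of T1 = {X1, X2, X3, X4, X6} nor all of T2 = {X1, X3, X4, X5}, so the common attributes are not a superkey of either fragment. The join is lossy.

No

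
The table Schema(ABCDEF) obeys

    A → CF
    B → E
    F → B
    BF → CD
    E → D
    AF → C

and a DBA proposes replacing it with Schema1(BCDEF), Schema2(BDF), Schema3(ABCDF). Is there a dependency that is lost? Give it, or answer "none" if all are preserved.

none

A → CF lies within Schema3.
B → E lies within Schema1.
F → B lies within Schema1.
BF → CD lies within Schema1.
E → D lies within Schema1.
AF → C lies within Schema3.
Every dependency is enforceable on the fragments, so the decomposition is dependency-preserving.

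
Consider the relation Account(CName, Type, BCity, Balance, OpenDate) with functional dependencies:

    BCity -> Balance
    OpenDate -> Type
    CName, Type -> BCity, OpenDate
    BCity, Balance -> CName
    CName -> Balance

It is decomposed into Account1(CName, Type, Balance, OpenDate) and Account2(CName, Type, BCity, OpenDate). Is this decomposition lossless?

Common attributes: Account1 ∩ Account2 = {CName, Type, OpenDate}.
Closure of {CName, Type, OpenDate}: CName, Type → BCity, OpenDate applies, adding BCity; CName → Balance applies, adding Balance. So (CName, Type, OpenDate)⁺ = {CName, Type, BCity, Balance, OpenDate}.
This closure contains every attribute of Account1, so Account1 ∩ Account2 → Account1. The join is lossless.

Yes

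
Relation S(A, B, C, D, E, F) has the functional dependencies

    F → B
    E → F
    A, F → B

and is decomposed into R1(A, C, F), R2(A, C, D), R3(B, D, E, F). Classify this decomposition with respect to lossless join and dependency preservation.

lossy but dependency-preserving

Lossless test (chase): Rows 1 and 3 agree on F; apply F→B and equate their B entries. No row becomes fully distinguished — the join is lossy.
Dependency preservation: A, F → B is not contained in any single fragment, but the restricted closure of its left-hand side across the fragments still reaches the right-hand side; the remaining FDs each lie inside some fragment. All dependencies are preserved.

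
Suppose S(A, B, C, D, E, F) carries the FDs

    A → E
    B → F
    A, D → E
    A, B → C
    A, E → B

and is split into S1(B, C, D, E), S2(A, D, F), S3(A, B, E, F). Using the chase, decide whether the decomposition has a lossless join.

Chase test. Columns are A, B, C, D, E, F; row i has aⱼ where attribute j ∈ Si, else bᵢⱼ.
Initial tableau (one row per fragment):
  row 1: b11 a2 a3 a4 a5 b16
  row 2: a1 b22 b23 a4 b25 a6
  row 3: a1 a2 b33 b34 a5 a6
Rows 2 and 3 agree on A; apply A→E and equate their E entries.
Rows 1 and 3 agree on B; apply B→F and equate their F entries.
Rows 2 and 3 agree on A, E; apply A, E→B and equate their B entries.
Rows 2 and 3 agree on A, B; apply A, B→C and equate their C entries.
No row becomes fully distinguished — the join is lossy.

No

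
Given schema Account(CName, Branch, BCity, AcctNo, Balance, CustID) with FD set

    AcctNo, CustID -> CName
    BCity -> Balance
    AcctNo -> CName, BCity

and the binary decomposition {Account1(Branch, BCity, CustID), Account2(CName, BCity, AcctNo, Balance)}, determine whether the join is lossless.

Common attributes: Account1 ∩ Account2 = {BCity}.
Closure of {BCity}: BCity → Balance applies, adding Balance. So (BCity)⁺ = {BCity, Balance}.
The closure contains neither all of Account1 = {Branch, BCity, CustID} nor all of Account2 = {CName, BCity, AcctNo, Balance}, so the common attributes are not a superkey of either fragment. The join is lossy.

No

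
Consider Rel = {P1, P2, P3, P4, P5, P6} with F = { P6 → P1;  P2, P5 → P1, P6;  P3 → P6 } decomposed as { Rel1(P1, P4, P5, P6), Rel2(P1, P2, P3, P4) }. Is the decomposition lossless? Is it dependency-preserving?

Lossless test: (P1, P4)⁺ = {P1, P4}, which is a superkey of neither fragment — lossy.
Dependency preservation: the restricted closure of {P2, P5} across the fragments never reaches {P1, P6}, so P2, P5 → P1, P6 cannot be enforced without a join — not preserved.

lossy and not dependency-preserving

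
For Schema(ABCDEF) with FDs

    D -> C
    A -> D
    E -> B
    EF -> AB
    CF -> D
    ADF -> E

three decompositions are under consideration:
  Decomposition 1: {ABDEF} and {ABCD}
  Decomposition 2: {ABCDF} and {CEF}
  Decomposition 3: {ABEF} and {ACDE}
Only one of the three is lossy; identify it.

Decomposition 2

Decomposition 1: common = {ABD}, closure = {ABCD} → lossless.
Decomposition 2: common = {CF}, closure = {CDF} → lossy.
Decomposition 3: common = {AE}, closure = {ABCDE} → lossless.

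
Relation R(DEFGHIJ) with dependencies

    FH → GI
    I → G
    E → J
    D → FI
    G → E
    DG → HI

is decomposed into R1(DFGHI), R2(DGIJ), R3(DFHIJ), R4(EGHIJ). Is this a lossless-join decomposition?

Chase test. Columns are DEFGHIJ; row i has aⱼ where attribute j ∈ Ri, else bᵢⱼ.
Initial tableau (one row per fragment):
  row 1: a1 b12 a3 a4 a5 a6 b17
  row 2: a1 b22 b23 a4 b25 a6 a7
  row 3: a1 b32 a3 b34 a5 a6 a7
  row 4: b41 a2 b43 a4 a5 a6 a7
Rows 1 and 3 agree on FH; apply FH→GI and equate their GI entries.
Rows 1 and 2 agree on D; apply D→FI and equate their FI entries.
Rows 1 and 2 agree on G; apply G→E and equate their E entries.
Rows 1 and 3 agree on G; apply G→E and equate their E entries.
Rows 1 and 4 agree on G; apply G→E and equate their E entries.
Rows 1 and 2 agree on DG; apply DG→HI and equate their HI entries.
Rows 1 and 2 agree on E; apply E→J and equate their J entries.
Row 1 is now all distinguished symbols — the join is lossless.

Yes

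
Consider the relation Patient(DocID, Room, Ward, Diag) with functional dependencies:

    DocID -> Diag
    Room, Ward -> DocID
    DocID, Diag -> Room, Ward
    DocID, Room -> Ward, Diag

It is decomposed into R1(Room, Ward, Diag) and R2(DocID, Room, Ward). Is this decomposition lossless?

Common attributes: R1 ∩ R2 = {Room, Ward}.
Closure of {Room, Ward}: Room, Ward → DocID applies, adding DocID; DocID, Room → Ward, Diag applies, adding Diag. So (Room, Ward)⁺ = {DocID, Room, Ward, Diag}.
This closure contains every attribute of R1, so R1 ∩ R2 → R1. The join is lossless.

Yes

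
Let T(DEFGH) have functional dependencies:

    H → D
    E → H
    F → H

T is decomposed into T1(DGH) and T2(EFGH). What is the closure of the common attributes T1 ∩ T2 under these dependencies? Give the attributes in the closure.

T1 ∩ T2 = {GH}.
H → D applies, adding D
Closure: {DGH}.

DGH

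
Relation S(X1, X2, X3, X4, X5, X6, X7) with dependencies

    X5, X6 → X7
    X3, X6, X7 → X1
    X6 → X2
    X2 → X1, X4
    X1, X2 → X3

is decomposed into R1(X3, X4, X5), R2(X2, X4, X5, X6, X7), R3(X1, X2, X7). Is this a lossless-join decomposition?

No

Chase test. Columns are X1, X2, X3, X4, X5, X6, X7; row i has aⱼ where attribute j ∈ Ri, else bᵢⱼ.
Initial tableau (one row per fragment):
  row 1: b11 b12 a3 a4 a5 b16 b17
  row 2: b21 a2 b23 a4 a5 a6 a7
  row 3: a1 a2 b33 b34 b35 b36 a7
Rows 2 and 3 agree on X2; apply X2→X1, X4 and equate their X1, X4 entries.
Rows 2 and 3 agree on X1, X2; apply X1, X2→X3 and equate their X3 entries.
No row becomes fully distinguished — the join is lossy.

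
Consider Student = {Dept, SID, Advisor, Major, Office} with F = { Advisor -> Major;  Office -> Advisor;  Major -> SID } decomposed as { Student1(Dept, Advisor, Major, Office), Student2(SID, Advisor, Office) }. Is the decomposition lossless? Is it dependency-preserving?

lossless but not dependency-preserving

Lossless test: (Advisor, Office)⁺ = {SID, Advisor, Major, Office}, which contains all of one fragment — lossless.
Dependency preservation: the restricted closure of {Major} across the fragments never reaches {SID}, so Major → SID cannot be enforced without a join — not preserved.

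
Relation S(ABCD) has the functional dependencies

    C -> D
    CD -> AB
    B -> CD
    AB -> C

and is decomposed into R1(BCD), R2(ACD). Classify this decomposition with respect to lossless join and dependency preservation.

lossless and dependency-preserving

Lossless test: (CD)⁺ = {ABCD}, which contains all of one fragment — lossless.
Dependency preservation: CD → AB; AB → C are not contained in any single fragment, but the restricted closure of each left-hand side across the fragments still reaches the right-hand side; the remaining FDs each lie inside some fragment. All dependencies are preserved.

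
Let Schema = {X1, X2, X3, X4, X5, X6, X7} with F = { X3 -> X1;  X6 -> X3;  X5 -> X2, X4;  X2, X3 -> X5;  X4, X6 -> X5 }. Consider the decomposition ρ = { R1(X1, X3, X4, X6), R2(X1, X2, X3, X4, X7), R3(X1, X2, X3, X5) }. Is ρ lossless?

Chase test. Columns are X1, X2, X3, X4, X5, X6, X7; row i has aⱼ where attribute j ∈ Ri, else bᵢⱼ.
Initial tableau (one row per fragment):
  row 1: a1 b12 a3 a4 b15 a6 b17
  row 2: a1 a2 a3 a4 b25 b26 a7
  row 3: a1 a2 a3 b34 a5 b36 b37
Rows 2 and 3 agree on X2, X3; apply X2, X3→X5 and equate their X5 entries.
Rows 2 and 3 agree on X5; apply X5→X2, X4 and equate their X2, X4 entries.
No row becomes fully distinguished — the join is lossy.

No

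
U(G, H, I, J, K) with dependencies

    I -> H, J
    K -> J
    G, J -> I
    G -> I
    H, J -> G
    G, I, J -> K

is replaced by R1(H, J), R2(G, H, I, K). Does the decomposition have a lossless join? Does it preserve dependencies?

Lossless test: (H)⁺ = {H}, which is a superkey of neither fragment — lossy.
Dependency preservation: the restricted closure of {I} across the fragments never reaches {H, J}, so I → H, J cannot be enforced without a join — not preserved.

lossy and not dependency-preserving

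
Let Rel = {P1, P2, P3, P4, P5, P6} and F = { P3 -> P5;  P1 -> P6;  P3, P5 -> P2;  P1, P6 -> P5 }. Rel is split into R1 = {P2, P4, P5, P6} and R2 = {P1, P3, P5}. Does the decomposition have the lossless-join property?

Common attributes: R1 ∩ R2 = {P5}.
No dependency enlarges {P5}, so (P5)⁺ = {P5}.
The closure contains neither all of R1 = {P2, P4, P5, P6} nor all of R2 = {P1, P3, P5}, so the common attributes are not a superkey of either fragment. The join is lossy.

No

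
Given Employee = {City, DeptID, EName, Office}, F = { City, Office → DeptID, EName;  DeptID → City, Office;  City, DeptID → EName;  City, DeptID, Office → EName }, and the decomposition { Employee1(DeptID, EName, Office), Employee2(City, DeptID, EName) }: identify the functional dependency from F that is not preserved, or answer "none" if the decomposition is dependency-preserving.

Check City, Office → DeptID, EName: no single fragment contains all of {City, DeptID, EName, Office}, and the restricted closure of {City, Office} across the fragments never reaches {DeptID, EName}.
DeptID → City, Office is preserved.
City, DeptID → EName is preserved.
City, DeptID, Office → EName is preserved.

City, Office → DeptID, EName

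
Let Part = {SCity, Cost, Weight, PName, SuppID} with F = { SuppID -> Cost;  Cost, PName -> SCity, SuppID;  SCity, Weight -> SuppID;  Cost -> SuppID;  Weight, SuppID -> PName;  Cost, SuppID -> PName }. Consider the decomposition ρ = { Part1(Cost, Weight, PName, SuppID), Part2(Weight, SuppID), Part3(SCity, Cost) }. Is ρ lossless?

Chase test. Columns are SCity, Cost, Weight, PName, SuppID; row i has aⱼ where attribute j ∈ Parti, else bᵢⱼ.
Initial tableau (one row per fragment):
  row 1: b11 a2 a3 a4 a5
  row 2: b21 b22 a3 b24 a5
  row 3: a1 a2 b33 b34 b35
Rows 1 and 2 agree on SuppID; apply SuppID→Cost and equate their Cost entries.
Rows 1 and 3 agree on Cost; apply Cost→SuppID and equate their SuppID entries.
Rows 1 and 2 agree on Weight, SuppID; apply Weight, SuppID→PName and equate their PName entries.
Rows 1 and 3 agree on Cost, SuppID; apply Cost, SuppID→PName and equate their PName entries.
Rows 1 and 2 agree on Cost, PName; apply Cost, PName→SCity, SuppID and equate their SCity, SuppID entries.
Rows 1 and 3 agree on Cost, PName; apply Cost, PName→SCity, SuppID and equate their SCity, SuppID entries.
Row 1 is now all distinguished symbols — the join is lossless.

Yes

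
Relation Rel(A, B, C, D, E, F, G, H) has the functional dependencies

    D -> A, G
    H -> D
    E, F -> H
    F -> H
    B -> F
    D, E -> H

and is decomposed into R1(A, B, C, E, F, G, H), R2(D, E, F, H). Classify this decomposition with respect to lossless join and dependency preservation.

lossless but not dependency-preserving

Lossless test: (E, F, H)⁺ = {A, D, E, F, G, H}, which contains all of one fragment — lossless.
Dependency preservation: the restricted closure of {D} across the fragments never reaches {A, G}, so D → A, G cannot be enforced without a join — not preserved.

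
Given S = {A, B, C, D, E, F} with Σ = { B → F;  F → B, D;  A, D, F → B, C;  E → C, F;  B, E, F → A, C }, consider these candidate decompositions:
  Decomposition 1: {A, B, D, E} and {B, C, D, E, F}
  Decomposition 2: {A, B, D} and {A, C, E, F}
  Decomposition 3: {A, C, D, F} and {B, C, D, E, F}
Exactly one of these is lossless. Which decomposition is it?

Decomposition 1

Decomposition 1: common = {B, D, E}, closure = {A, B, C, D, E, F} → lossless.
Decomposition 2: common = {A}, closure = {A} → lossy.
Decomposition 3: common = {C, D, F}, closure = {B, C, D, F} → lossy.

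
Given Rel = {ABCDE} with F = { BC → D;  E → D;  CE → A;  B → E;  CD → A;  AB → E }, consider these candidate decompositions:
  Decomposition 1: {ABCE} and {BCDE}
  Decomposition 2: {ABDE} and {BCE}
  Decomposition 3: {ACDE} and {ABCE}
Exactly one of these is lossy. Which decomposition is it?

Decomposition 1: common = {BCE}, closure = {ABCDE} → lossless.
Decomposition 2: common = {BE}, closure = {BDE} → lossy.
Decomposition 3: common = {ACE}, closure = {ACDE} → lossless.

Decomposition 2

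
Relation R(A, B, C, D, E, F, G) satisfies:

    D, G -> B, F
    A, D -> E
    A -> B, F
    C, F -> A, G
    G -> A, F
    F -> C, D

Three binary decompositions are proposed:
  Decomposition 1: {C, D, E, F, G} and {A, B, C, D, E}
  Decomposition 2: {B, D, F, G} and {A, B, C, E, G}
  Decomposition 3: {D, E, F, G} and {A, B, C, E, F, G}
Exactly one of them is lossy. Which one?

Decomposition 1

Decomposition 1: common = {C, D, E}, closure = {C, D, E} → lossy.
Decomposition 2: common = {B, G}, closure = {A, B, C, D, E, F, G} → lossless.
Decomposition 3: common = {E, F, G}, closure = {A, B, C, D, E, F, G} → lossless.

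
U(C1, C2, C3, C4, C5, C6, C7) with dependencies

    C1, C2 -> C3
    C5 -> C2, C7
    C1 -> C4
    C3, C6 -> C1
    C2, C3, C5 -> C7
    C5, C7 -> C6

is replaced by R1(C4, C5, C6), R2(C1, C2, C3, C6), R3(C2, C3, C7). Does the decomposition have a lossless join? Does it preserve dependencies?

lossy and not dependency-preserving

Lossless test (chase): applying each FD to every pair of rows produces no changes in the tableau, so no row becomes fully distinguished — the join is lossy.
Dependency preservation: the restricted closure of {C5} across the fragments never reaches {C2, C7}, so C5 → C2, C7 cannot be enforced without a join — not preserved.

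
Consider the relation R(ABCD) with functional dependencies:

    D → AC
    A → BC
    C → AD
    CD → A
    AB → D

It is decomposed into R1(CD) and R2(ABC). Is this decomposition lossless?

Yes

Common attributes: R1 ∩ R2 = {C}.
Closure of {C}: C → AD applies, adding AD; A → BC applies, adding B. So (C)⁺ = {ABCD}.
This closure contains every attribute of R1, so R1 ∩ R2 → R1. The join is lossless.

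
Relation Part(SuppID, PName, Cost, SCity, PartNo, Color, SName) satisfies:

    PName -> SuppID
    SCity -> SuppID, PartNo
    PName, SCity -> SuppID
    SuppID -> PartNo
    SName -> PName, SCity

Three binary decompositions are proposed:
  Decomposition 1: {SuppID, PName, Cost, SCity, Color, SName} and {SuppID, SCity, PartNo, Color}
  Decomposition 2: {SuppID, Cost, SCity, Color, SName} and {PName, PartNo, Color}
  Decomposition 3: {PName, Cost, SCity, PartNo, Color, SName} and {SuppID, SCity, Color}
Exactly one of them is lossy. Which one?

Decomposition 2

Decomposition 1: common = {SuppID, SCity, Color}, closure = {SuppID, SCity, PartNo, Color} → lossless.
Decomposition 2: common = {Color}, closure = {Color} → lossy.
Decomposition 3: common = {SCity, Color}, closure = {SuppID, SCity, PartNo, Color} → lossless.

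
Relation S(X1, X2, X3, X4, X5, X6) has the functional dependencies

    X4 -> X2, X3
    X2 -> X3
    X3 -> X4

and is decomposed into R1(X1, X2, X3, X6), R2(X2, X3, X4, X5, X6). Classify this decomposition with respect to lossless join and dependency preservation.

Lossless test: (X2, X3, X6)⁺ = {X2, X3, X4, X6}, which is a superkey of neither fragment — lossy.
Dependency preservation: every FD's attributes lie within a single fragment, so each can be enforced locally — preserved.

lossy but dependency-preserving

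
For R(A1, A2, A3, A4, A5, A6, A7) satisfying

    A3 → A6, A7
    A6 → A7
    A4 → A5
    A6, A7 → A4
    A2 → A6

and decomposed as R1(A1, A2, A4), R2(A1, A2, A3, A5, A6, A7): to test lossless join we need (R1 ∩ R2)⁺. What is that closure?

R1 ∩ R2 = {A1, A2}.
A2 → A6 applies, adding A6
A6 → A7 applies, adding A7
A6, A7 → A4 applies, adding A4
A4 → A5 applies, adding A5
Closure: {A1, A2, A4, A5, A6, A7}.

A1, A2, A4, A5, A6, A7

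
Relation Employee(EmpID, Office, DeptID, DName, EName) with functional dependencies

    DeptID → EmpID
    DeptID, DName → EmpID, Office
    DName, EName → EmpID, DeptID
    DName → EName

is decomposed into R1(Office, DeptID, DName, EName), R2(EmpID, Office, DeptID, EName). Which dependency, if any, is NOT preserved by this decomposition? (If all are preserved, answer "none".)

DeptID → EmpID lies within R2.
DeptID, DName → EmpID, Office: restricted closure across fragments reaches EmpID, Office.
DName, EName → EmpID, DeptID: restricted closure across fragments reaches EmpID, DeptID.
DName → EName lies within R1.
Every dependency is enforceable on the fragments, so the decomposition is dependency-preserving.

none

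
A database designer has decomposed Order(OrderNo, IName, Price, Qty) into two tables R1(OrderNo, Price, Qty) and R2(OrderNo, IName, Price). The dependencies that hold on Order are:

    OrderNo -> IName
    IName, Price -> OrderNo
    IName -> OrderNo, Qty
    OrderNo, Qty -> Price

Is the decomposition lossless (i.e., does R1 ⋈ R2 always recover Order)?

Yes

Common attributes: R1 ∩ R2 = {OrderNo, Price}.
Closure of {OrderNo, Price}: OrderNo → IName applies, adding IName; IName → OrderNo, Qty applies, adding Qty. So (OrderNo, Price)⁺ = {OrderNo, IName, Price, Qty}.
This closure contains every attribute of R1, so R1 ∩ R2 → R1. The join is lossless.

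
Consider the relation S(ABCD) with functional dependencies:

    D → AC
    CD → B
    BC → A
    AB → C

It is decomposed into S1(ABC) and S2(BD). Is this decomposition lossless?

Common attributes: S1 ∩ S2 = {B}.
No dependency enlarges {B}, so (B)⁺ = {B}.
The closure contains neither all of S1 = {ABC} nor all of S2 = {BD}, so the common attributes are not a superkey of either fragment. The join is lossy.

No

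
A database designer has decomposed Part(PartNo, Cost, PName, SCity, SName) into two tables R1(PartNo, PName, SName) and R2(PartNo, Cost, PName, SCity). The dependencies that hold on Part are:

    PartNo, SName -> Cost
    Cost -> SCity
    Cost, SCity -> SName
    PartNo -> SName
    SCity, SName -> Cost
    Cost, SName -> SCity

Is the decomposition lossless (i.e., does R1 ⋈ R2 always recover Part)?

Yes

Common attributes: R1 ∩ R2 = {PartNo, PName}.
Closure of {PartNo, PName}: PartNo → SName applies, adding SName; PartNo, SName → Cost applies, adding Cost; Cost → SCity applies, adding SCity. So (PartNo, PName)⁺ = {PartNo, Cost, PName, SCity, SName}.
This closure contains every attribute of R1, so R1 ∩ R2 → R1. The join is lossless.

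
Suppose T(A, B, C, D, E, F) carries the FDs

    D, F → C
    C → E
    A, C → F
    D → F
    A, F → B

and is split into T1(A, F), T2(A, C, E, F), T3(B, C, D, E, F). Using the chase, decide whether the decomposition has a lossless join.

No

Chase test. Columns are A, B, C, D, E, F; row i has aⱼ where attribute j ∈ Ti, else bᵢⱼ.
Initial tableau (one row per fragment):
  row 1: a1 b12 b13 b14 b15 a6
  row 2: a1 b22 a3 b24 a5 a6
  row 3: b31 a2 a3 a4 a5 a6
Rows 1 and 2 agree on A, F; apply A, F→B and equate their B entries.
No row becomes fully distinguished — the join is lossy.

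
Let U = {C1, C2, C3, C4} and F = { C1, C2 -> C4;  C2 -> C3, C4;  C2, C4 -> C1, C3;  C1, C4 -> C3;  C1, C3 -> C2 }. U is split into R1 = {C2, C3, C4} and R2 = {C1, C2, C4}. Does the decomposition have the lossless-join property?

Common attributes: R1 ∩ R2 = {C2, C4}.
Closure of {C2, C4}: C2 → C3, C4 applies, adding C3; C2, C4 → C1, C3 applies, adding C1. So (C2, C4)⁺ = {C1, C2, C3, C4}.
This closure contains every attribute of R1, so R1 ∩ R2 → R1. The join is lossless.

Yes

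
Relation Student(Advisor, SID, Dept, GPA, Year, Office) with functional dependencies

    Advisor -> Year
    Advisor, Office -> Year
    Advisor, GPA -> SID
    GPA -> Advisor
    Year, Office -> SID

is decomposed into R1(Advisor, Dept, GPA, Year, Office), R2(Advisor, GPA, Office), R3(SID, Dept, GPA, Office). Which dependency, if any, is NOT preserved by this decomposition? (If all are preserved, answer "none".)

Check Year, Office → SID: no single fragment contains all of {SID, Year, Office}, and the restricted closure of {Year, Office} across the fragments never reaches {SID}.
Advisor → Year is preserved.
Advisor, Office → Year is preserved.
Advisor, GPA → SID is preserved.
GPA → Advisor is preserved.

Year, Office -> SID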